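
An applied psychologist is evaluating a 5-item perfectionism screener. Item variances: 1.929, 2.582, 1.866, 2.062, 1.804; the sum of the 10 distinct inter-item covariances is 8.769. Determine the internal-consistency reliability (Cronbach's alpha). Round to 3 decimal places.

Σσ²ᵢ = 1.929 + 2.582 + 1.866 + 2.062 + 1.804 = 10.243
Sum of distinct covariances = 8.769
σ²_T = Σσ²ᵢ + 2·Σcov = 10.243 + 2 × 8.769 = 27.781
α = (5/4)·(1 − 10.243/27.781) = 0.789

Cronbach's alpha = 0.789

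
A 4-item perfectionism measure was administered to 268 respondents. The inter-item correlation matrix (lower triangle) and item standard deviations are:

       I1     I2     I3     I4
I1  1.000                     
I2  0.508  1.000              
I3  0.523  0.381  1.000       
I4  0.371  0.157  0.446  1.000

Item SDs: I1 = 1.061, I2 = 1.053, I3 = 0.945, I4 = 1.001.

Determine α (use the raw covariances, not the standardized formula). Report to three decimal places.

Σσ²ᵢ = 1.061² + 1.053² + 0.945² + 1.001² = 4.1296
Covariances σ_ij = r_ij · s_i · s_j:
  σ(I1,I2) = 0.508 × 1.061 × 1.053 = 0.5676
  σ(I1,I3) = 0.523 × 1.061 × 0.945 = 0.5244
  σ(I1,I4) = 0.371 × 1.061 × 1.001 = 0.3940
  σ(I2,I3) = 0.381 × 1.053 × 0.945 = 0.3791
  σ(I2,I4) = 0.157 × 1.053 × 1.001 = 0.1655
  σ(I3,I4) = 0.446 × 0.945 × 1.001 = 0.4219
σ²_T = Σσ²ᵢ + 2·Σσ_ij = 4.1296 + 2 × 2.4525 = 9.0346
α = (4/3)·(1 − 4.1296/9.0346) = 0.724

α = 0.724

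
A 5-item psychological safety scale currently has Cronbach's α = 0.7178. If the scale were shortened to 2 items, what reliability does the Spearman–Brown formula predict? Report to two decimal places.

predicted reliability = 0.50

Length factor m = 2/5 = 0.4000
α' = m·α / (1 − (1−m)·α)
   = 2/5 × 0.7178 / (1 − (1 − 2/5) × 0.7178)
   = 0.2871 / 0.5693 = 0.50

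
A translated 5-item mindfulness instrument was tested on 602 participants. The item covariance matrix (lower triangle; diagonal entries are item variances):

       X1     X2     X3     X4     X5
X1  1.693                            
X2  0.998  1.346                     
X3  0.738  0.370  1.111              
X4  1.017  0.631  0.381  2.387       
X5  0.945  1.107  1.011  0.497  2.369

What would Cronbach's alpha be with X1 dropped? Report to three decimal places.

Remaining items: X2, X3, X4, X5 (k = 4).
Σσᵢ² = 1.346 + 1.111 + 2.387 + 2.369 = 7.213
Var(T) = 7.213 + 2 × 3.997 = 15.207
α (item deleted) = (4/3)·(1 − 7.213/15.207) = 0.701

Cronbach's alpha = 0.701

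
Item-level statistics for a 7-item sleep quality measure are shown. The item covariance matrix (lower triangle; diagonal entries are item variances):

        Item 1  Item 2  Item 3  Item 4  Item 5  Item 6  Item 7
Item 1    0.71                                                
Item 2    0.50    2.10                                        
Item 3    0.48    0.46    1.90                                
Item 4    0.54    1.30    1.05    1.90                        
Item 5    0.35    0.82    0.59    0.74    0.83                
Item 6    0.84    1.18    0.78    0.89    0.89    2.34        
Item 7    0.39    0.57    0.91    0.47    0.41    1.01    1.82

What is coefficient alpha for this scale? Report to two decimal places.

coefficient alpha = 0.84

ΣVar(i) = 0.71 + 2.10 + 1.90 + 1.90 + 0.83 + 2.34 + 1.82 = 11.60
Σ_{i<j} σ_ij = 15.17
Var(T) = 11.60 + 2 × 15.17 = 41.94
α = (k/(k−1))·(1 − ΣVar(i)/Var(T)) = (7/6)·(1 − 11.60/41.94) = 0.84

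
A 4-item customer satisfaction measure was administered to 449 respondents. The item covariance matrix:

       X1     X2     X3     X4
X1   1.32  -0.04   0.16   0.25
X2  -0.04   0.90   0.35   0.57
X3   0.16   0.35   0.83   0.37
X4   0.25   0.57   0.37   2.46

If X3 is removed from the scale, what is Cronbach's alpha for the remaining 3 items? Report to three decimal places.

Remaining items: X1, X2, X4 (k = 3).
Σσᵢ² = 1.32 + 0.90 + 2.46 = 4.68
σ²_total = 4.68 + 2 × 0.78 = 6.24
α (item deleted) = (3/2)·(1 − 4.68/6.24) = 0.375

Cronbach's alpha = 0.375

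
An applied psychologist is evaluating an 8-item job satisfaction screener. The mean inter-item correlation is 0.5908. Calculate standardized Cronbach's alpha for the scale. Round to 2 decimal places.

Standardized α = k·r̄ / (1 + (k−1)·r̄) = 8 × 0.5908 / (1 + 7 × 0.5908)
  = 4.7264 / 5.1356 = 0.92

α = 0.92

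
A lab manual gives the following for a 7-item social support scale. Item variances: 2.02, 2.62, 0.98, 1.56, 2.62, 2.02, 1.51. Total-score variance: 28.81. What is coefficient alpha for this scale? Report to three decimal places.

coefficient alpha = 0.627

Σσᵢ² = 2.02 + 2.62 + 0.98 + 1.56 + 2.62 + 2.02 + 1.51 = 13.33
α = (k/(k−1))·(1 − Σσᵢ²/σ²_T) = (7/6)·(1 − 13.33/28.81) = 0.627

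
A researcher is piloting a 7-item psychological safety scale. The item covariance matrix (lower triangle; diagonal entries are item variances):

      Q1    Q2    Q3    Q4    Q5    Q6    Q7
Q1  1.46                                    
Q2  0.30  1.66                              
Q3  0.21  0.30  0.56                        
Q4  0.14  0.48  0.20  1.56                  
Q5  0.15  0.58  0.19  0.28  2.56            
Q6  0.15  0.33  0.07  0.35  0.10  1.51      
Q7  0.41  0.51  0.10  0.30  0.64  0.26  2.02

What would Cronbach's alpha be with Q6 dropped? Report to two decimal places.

α = 0.59

Remaining items: Q1, Q2, Q3, Q4, Q5, Q7 (k = 6).
sum of item variances = 1.46 + 1.66 + 0.56 + 1.56 + 2.56 + 2.02 = 9.82
total variance = 9.82 + 2 × 4.79 = 19.40
α (item deleted) = (6/5)·(1 − 9.82/19.40) = 0.59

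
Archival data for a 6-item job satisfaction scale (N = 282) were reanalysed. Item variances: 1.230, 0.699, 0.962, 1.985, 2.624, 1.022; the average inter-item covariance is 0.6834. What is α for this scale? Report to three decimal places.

ΣVar(i) = 1.230 + 0.699 + 0.962 + 1.985 + 2.624 + 1.022 = 8.522
Sum of the 15 distinct covariances = 15 × 0.6834 = 10.2510
σ²_total = ΣVar(i) + 2·Σcov = 8.522 + 2 × 10.2510 = 29.0240
α = (6/5)·(1 − 8.522/29.0240) = 0.848

α = 0.848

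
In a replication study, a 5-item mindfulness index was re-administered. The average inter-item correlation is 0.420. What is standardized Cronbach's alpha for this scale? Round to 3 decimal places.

Standardized α = k·r̄ / (1 + (k−1)·r̄) = 5 × 0.420 / (1 + 4 × 0.420)
  = 2.1000 / 2.6800 = 0.784

α = 0.784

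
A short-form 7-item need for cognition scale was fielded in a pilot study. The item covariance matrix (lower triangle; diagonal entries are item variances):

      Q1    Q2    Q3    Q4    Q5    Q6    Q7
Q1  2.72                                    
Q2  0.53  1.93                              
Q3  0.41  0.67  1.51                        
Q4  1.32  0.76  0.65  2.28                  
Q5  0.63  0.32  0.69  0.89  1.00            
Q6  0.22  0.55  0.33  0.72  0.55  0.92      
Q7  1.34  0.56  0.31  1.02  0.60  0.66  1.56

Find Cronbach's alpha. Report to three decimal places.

Cronbach's alpha = 0.814

Σσᵢ² = 2.72 + 1.93 + 1.51 + 2.28 + 1.00 + 0.92 + 1.56 = 11.92
Σ_{i<j} σ_ij = 13.73
Var(T) = 11.92 + 2 × 13.73 = 39.38
α = (k/(k−1))·(1 − Σσᵢ²/Var(T)) = (7/6)·(1 − 11.92/39.38) = 0.814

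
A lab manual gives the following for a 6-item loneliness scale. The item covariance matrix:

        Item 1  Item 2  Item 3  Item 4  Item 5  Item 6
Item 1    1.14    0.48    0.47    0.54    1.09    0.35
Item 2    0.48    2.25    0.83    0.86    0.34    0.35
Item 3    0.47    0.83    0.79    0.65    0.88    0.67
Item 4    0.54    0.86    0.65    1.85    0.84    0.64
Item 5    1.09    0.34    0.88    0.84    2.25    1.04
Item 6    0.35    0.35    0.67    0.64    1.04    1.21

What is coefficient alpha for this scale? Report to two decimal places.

Σσ²ᵢ = 1.14 + 2.25 + 0.79 + 1.85 + 2.25 + 1.21 = 9.49
Sum of off-diagonal covariances = 10.03
Var(T) = 9.49 + 2 × 10.03 = 29.55
α = (k/(k−1))·(1 − Σσ²ᵢ/Var(T)) = (6/5)·(1 − 9.49/29.55) = 0.81

coefficient alpha = 0.81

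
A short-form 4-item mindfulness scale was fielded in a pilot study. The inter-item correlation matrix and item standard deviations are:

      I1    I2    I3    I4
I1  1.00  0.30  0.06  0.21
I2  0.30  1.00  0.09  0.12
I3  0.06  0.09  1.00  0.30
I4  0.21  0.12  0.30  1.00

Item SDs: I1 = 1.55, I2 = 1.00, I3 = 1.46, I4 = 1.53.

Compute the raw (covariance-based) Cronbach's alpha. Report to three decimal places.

α = 0.461

Σσ²ᵢ = 1.55² + 1.00² + 1.46² + 1.53² = 7.8750
Covariances σ_ij = r_ij · s_i · s_j:
  σ(I1,I2) = 0.30 × 1.55 × 1.00 = 0.4650
  σ(I1,I3) = 0.06 × 1.55 × 1.46 = 0.1358
  σ(I1,I4) = 0.21 × 1.55 × 1.53 = 0.4980
  σ(I2,I3) = 0.09 × 1.00 × 1.46 = 0.1314
  σ(I2,I4) = 0.12 × 1.00 × 1.53 = 0.1836
  σ(I3,I4) = 0.30 × 1.46 × 1.53 = 0.6701
σ²_T = Σσ²ᵢ + 2·Σσ_ij = 7.8750 + 2 × 2.0839 = 12.0428
α = (4/3)·(1 − 7.8750/12.0428) = 0.461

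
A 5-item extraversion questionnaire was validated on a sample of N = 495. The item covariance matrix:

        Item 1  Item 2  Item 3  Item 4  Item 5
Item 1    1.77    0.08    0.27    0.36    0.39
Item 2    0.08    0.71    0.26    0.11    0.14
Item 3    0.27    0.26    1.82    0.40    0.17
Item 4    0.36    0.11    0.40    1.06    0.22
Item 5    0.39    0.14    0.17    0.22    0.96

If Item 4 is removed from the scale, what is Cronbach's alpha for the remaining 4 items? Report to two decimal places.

α = 0.44

Remaining items: Item 1, Item 2, Item 3, Item 5 (k = 4).
sum of item variances = 1.77 + 0.71 + 1.82 + 0.96 = 5.26
total variance = 5.26 + 2 × 1.31 = 7.88
α (item deleted) = (4/3)·(1 − 5.26/7.88) = 0.44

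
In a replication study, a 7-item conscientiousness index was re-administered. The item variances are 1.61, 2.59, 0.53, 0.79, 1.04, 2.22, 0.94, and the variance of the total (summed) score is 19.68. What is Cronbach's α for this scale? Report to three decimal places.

Cronbach's α = 0.590

Σσᵢ² = 1.61 + 2.59 + 0.53 + 0.79 + 1.04 + 2.22 + 0.94 = 9.72
α = (k/(k−1))·(1 − Σσᵢ²/σ²_T) = (7/6)·(1 − 9.72/19.68) = 0.590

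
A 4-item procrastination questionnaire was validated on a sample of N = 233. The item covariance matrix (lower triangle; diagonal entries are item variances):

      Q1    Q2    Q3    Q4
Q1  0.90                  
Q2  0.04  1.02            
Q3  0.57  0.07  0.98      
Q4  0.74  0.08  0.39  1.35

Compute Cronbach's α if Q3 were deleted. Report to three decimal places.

Remaining items: Q1, Q2, Q4 (k = 3).
Σσ²ᵢ = 0.90 + 1.02 + 1.35 = 3.27
total variance = 3.27 + 2 × 0.86 = 4.99
α (item deleted) = (3/2)·(1 − 3.27/4.99) = 0.517

Cronbach's α = 0.517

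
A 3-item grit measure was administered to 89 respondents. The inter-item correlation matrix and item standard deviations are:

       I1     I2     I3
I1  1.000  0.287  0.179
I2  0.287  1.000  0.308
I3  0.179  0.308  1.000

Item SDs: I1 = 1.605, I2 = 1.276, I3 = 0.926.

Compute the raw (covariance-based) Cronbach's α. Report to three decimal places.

Σσ²ᵢ = 1.605² + 1.276² + 0.926² = 5.0617
Covariances σ_ij = r_ij · s_i · s_j:
  σ(I1,I2) = 0.287 × 1.605 × 1.276 = 0.5878
  σ(I1,I3) = 0.179 × 1.605 × 0.926 = 0.2660
  σ(I2,I3) = 0.308 × 1.276 × 0.926 = 0.3639
σ²_T = Σσ²ᵢ + 2·Σσ_ij = 5.0617 + 2 × 1.2177 = 7.4971
α = (3/2)·(1 − 5.0617/7.4971) = 0.487

α = 0.487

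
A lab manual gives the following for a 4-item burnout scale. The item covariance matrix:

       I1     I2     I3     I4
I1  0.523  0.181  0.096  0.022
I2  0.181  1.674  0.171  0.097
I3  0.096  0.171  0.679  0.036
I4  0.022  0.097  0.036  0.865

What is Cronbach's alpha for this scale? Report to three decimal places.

Cronbach's alpha = 0.325

Σσᵢ² = 0.523 + 1.674 + 0.679 + 0.865 = 3.741
Sum of off-diagonal covariances = 0.603
total variance = 3.741 + 2 × 0.603 = 4.947
α = (k/(k−1))·(1 − Σσᵢ²/total variance) = (4/3)·(1 − 3.741/4.947) = 0.325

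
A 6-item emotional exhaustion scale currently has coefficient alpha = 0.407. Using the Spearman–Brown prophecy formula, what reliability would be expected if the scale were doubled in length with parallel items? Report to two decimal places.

predicted reliability = 0.58

Length factor m = 2
α' = m·α / (1 + (m−1)·α)
   = 2 × 0.407 / (1 + (2 − 1) × 0.407)
   = 0.8140 / 1.4070 = 0.58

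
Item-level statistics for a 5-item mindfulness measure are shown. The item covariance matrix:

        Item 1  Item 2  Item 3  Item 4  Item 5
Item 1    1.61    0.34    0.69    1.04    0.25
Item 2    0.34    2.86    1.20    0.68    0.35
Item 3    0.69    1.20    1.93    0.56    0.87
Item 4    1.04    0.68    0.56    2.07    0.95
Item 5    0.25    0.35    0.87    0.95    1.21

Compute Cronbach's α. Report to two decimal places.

Σσ²ᵢ = 1.61 + 2.86 + 1.93 + 2.07 + 1.21 = 9.68
Sum of the distinct covariances = 6.93
total variance = 9.68 + 2 × 6.93 = 23.54
α = (k/(k−1))·(1 − Σσ²ᵢ/total variance) = (5/4)·(1 − 9.68/23.54) = 0.74

α = 0.74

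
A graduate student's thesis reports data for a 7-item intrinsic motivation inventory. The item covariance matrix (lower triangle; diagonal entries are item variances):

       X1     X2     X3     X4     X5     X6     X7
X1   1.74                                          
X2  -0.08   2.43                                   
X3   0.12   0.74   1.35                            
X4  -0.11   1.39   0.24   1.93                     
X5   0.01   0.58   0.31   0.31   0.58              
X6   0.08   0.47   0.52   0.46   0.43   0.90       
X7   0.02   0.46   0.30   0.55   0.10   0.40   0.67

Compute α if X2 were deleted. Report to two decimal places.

Remaining items: X1, X3, X4, X5, X6, X7 (k = 6).
Σσᵢ² = 1.74 + 1.35 + 1.93 + 0.58 + 0.90 + 0.67 = 7.17
σ²_total = 7.17 + 2 × 3.74 = 14.65
α (item deleted) = (6/5)·(1 − 7.17/14.65) = 0.61

α = 0.61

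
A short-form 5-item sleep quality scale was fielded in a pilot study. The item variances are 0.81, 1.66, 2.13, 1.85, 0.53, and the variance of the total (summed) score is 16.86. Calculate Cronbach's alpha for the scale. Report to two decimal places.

Σσᵢ² = 0.81 + 1.66 + 2.13 + 1.85 + 0.53 = 6.98
α = (k/(k−1))·(1 − Σσᵢ²/σ²_total) = (5/4)·(1 − 6.98/16.86) = 0.73

Cronbach's alpha = 0.73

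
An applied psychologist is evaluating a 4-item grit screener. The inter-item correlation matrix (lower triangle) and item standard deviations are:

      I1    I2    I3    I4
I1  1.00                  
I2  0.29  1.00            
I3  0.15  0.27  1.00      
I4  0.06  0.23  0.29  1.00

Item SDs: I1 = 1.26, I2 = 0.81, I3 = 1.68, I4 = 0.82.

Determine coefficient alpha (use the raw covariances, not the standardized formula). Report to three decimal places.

Σσ²ᵢ = 1.26² + 0.81² + 1.68² + 0.82² = 5.7385
Covariances σ_ij = r_ij · s_i · s_j:
  σ(I1,I2) = 0.29 × 1.26 × 0.81 = 0.2960
  σ(I1,I3) = 0.15 × 1.26 × 1.68 = 0.3175
  σ(I1,I4) = 0.06 × 1.26 × 0.82 = 0.0620
  σ(I2,I3) = 0.27 × 0.81 × 1.68 = 0.3674
  σ(I2,I4) = 0.23 × 0.81 × 0.82 = 0.1528
  σ(I3,I4) = 0.29 × 1.68 × 0.82 = 0.3995
σ²_T = Σσ²ᵢ + 2·Σσ_ij = 5.7385 + 2 × 1.5952 = 8.9289
α = (4/3)·(1 − 5.7385/8.9289) = 0.476

coefficient alpha = 0.476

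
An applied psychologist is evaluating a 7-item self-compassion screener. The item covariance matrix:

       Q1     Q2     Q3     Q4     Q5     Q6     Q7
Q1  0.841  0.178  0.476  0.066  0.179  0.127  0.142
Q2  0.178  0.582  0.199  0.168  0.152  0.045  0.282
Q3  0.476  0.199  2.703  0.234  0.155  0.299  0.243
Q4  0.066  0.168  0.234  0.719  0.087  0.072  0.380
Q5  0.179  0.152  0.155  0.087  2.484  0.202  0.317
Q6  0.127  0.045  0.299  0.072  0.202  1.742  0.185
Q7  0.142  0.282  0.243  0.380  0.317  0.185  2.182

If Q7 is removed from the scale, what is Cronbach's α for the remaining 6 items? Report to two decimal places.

Cronbach's α = 0.44

Remaining items: Q1, Q2, Q3, Q4, Q5, Q6 (k = 6).
ΣVar(i) = 0.841 + 0.582 + 2.703 + 0.719 + 2.484 + 1.742 = 9.071
total variance = 9.071 + 2 × 2.639 = 14.349
α (item deleted) = (6/5)·(1 − 9.071/14.349) = 0.44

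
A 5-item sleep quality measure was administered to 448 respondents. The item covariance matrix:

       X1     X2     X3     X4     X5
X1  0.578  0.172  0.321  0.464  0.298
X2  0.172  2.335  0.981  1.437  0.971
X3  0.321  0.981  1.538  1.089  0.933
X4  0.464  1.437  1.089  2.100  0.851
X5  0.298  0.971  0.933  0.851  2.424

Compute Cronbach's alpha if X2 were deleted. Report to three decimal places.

Remaining items: X1, X3, X4, X5 (k = 4).
Σσ²ᵢ = 0.578 + 1.538 + 2.100 + 2.424 = 6.640
Var(T) = 6.640 + 2 × 3.956 = 14.552
α (item deleted) = (4/3)·(1 − 6.640/14.552) = 0.725

Cronbach's alpha = 0.725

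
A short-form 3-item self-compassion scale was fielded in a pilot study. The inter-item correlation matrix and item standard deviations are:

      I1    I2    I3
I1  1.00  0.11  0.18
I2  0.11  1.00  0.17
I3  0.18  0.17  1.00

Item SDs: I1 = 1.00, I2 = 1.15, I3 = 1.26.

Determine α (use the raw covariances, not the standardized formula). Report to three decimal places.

Σσ²ᵢ = 1.00² + 1.15² + 1.26² = 3.9101
Covariances σ_ij = r_ij · s_i · s_j:
  σ(I1,I2) = 0.11 × 1.00 × 1.15 = 0.1265
  σ(I1,I3) = 0.18 × 1.00 × 1.26 = 0.2268
  σ(I2,I3) = 0.17 × 1.15 × 1.26 = 0.2463
σ²_T = Σσ²ᵢ + 2·Σσ_ij = 3.9101 + 2 × 0.5996 = 5.1093
α = (3/2)·(1 − 3.9101/5.1093) = 0.352

α = 0.352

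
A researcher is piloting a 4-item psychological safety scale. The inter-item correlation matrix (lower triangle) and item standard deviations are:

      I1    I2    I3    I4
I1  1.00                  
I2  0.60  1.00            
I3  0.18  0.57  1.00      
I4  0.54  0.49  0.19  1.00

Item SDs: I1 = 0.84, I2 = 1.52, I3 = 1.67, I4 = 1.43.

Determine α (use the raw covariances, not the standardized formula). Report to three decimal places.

Σσ²ᵢ = 0.84² + 1.52² + 1.67² + 1.43² = 7.8498
Covariances σ_ij = r_ij · s_i · s_j:
  σ(I1,I2) = 0.60 × 0.84 × 1.52 = 0.7661
  σ(I1,I3) = 0.18 × 0.84 × 1.67 = 0.2525
  σ(I1,I4) = 0.54 × 0.84 × 1.43 = 0.6486
  σ(I2,I3) = 0.57 × 1.52 × 1.67 = 1.4469
  σ(I2,I4) = 0.49 × 1.52 × 1.43 = 1.0651
  σ(I3,I4) = 0.19 × 1.67 × 1.43 = 0.4537
σ²_T = Σσ²ᵢ + 2·Σσ_ij = 7.8498 + 2 × 4.6329 = 17.1156
α = (4/3)·(1 − 7.8498/17.1156) = 0.722

α = 0.722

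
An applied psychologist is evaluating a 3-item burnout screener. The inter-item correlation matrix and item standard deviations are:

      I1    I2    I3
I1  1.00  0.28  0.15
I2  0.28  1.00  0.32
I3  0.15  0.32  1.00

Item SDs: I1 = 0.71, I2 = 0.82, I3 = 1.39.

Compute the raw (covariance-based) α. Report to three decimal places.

α = 0.455

Σσ²ᵢ = 0.71² + 0.82² + 1.39² = 3.1086
Covariances σ_ij = r_ij · s_i · s_j:
  σ(I1,I2) = 0.28 × 0.71 × 0.82 = 0.1630
  σ(I1,I3) = 0.15 × 0.71 × 1.39 = 0.1480
  σ(I2,I3) = 0.32 × 0.82 × 1.39 = 0.3647
σ²_T = Σσ²ᵢ + 2·Σσ_ij = 3.1086 + 2 × 0.6757 = 4.4600
α = (3/2)·(1 − 3.1086/4.4600) = 0.455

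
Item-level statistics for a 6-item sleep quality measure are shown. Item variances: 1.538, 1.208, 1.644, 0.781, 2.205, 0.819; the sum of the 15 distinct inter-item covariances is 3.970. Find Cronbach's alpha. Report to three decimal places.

ΣVar(i) = 1.538 + 1.208 + 1.644 + 0.781 + 2.205 + 0.819 = 8.195
Sum of distinct covariances = 3.970
σ²_total = ΣVar(i) + 2·Σcov = 8.195 + 2 × 3.970 = 16.135
α = (6/5)·(1 − 8.195/16.135) = 0.591

α = 0.591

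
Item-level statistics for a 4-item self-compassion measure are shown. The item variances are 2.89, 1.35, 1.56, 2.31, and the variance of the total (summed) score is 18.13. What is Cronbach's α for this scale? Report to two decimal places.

Cronbach's α = 0.74

ΣVar(i) = 2.89 + 1.35 + 1.56 + 2.31 = 8.11
α = (k/(k−1))·(1 − ΣVar(i)/Var(T)) = (4/3)·(1 − 8.11/18.13) = 0.74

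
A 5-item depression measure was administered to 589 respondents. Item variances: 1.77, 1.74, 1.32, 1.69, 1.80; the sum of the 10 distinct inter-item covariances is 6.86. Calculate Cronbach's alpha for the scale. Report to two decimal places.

sum of item variances = 1.77 + 1.74 + 1.32 + 1.69 + 1.80 = 8.32
Sum of distinct covariances = 6.86
σ²_T = sum of item variances + 2·Σcov = 8.32 + 2 × 6.86 = 22.04
α = (5/4)·(1 − 8.32/22.04) = 0.78

Cronbach's alpha = 0.78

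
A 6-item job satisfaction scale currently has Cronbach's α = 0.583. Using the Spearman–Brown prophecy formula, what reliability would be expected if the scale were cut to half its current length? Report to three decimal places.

predicted reliability = 0.411

Length factor m = 1/2
α' = m·α / (1 − (1−m)·α)
   = 1/2 × 0.583 / (1 − (1 − 1/2) × 0.583)
   = 0.2915 / 0.7085 = 0.411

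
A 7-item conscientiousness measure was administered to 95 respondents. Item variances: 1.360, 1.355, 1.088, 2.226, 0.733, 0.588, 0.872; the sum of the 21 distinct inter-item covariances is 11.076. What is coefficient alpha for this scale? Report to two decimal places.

α = 0.85

Σσ²ᵢ = 1.360 + 1.355 + 1.088 + 2.226 + 0.733 + 0.588 + 0.872 = 8.222
Sum of distinct covariances = 11.076
total variance = Σσ²ᵢ + 2·Σcov = 8.222 + 2 × 11.076 = 30.374
α = (7/6)·(1 − 8.222/30.374) = 0.85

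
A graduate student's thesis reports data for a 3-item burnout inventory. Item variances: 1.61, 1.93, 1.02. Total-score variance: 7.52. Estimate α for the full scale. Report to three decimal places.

Σσᵢ² = 1.61 + 1.93 + 1.02 = 4.56
α = (k/(k−1))·(1 − Σσᵢ²/σ²_total) = (3/2)·(1 − 4.56/7.52) = 0.590

α = 0.590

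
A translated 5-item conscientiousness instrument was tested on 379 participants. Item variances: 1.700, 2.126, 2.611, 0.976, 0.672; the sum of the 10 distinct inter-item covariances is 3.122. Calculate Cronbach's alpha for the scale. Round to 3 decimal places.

sum of item variances = 1.700 + 2.126 + 2.611 + 0.976 + 0.672 = 8.085
Sum of distinct covariances = 3.122
total variance = sum of item variances + 2·Σcov = 8.085 + 2 × 3.122 = 14.329
α = (5/4)·(1 − 8.085/14.329) = 0.545

Cronbach's alpha = 0.545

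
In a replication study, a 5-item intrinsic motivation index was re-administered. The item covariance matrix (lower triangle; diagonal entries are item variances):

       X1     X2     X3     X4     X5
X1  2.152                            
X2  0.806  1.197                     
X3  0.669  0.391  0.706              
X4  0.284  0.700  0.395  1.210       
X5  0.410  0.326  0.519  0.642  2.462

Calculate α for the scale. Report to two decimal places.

Σσ²ᵢ = 2.152 + 1.197 + 0.706 + 1.210 + 2.462 = 7.727
Sum of the distinct covariances = 5.142
total variance = 7.727 + 2 × 5.142 = 18.011
α = (k/(k−1))·(1 − Σσ²ᵢ/total variance) = (5/4)·(1 − 7.727/18.011) = 0.71

α = 0.71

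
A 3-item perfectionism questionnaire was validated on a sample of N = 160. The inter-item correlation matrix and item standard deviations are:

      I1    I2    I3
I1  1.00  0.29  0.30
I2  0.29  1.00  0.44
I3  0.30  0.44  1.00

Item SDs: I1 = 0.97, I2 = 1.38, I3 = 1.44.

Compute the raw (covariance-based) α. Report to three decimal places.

α = 0.609

Σσ²ᵢ = 0.97² + 1.38² + 1.44² = 4.9189
Covariances σ_ij = r_ij · s_i · s_j:
  σ(I1,I2) = 0.29 × 0.97 × 1.38 = 0.3882
  σ(I1,I3) = 0.30 × 0.97 × 1.44 = 0.4190
  σ(I2,I3) = 0.44 × 1.38 × 1.44 = 0.8744
σ²_T = Σσ²ᵢ + 2·Σσ_ij = 4.9189 + 2 × 1.6816 = 8.2821
α = (3/2)·(1 − 4.9189/8.2821) = 0.609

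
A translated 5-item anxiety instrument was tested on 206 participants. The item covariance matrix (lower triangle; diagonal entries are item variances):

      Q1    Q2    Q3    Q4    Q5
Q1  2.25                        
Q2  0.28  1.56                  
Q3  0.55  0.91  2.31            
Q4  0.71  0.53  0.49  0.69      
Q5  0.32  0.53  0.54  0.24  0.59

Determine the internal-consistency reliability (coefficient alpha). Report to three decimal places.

α = 0.724

sum of item variances = 2.25 + 1.56 + 2.31 + 0.69 + 0.59 = 7.40
Σ_{i<j} σ_ij = 5.10
σ²_total = 7.40 + 2 × 5.10 = 17.60
α = (k/(k−1))·(1 − sum of item variances/σ²_total) = (5/4)·(1 − 7.40/17.60) = 0.724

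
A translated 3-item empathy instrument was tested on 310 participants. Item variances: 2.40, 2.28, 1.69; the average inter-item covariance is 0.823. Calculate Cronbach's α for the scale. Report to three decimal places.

α = 0.655

Σσ²ᵢ = 2.40 + 2.28 + 1.69 = 6.37
Sum of the 3 distinct covariances = 3 × 0.823 = 2.469
σ²_T = Σσ²ᵢ + 2·Σcov = 6.37 + 2 × 2.469 = 11.308
α = (3/2)·(1 − 6.37/11.308) = 0.655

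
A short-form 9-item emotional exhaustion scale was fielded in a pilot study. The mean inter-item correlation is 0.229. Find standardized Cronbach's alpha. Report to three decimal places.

α = 0.728

Standardized α = k·r̄ / (1 + (k−1)·r̄) = 9 × 0.229 / (1 + 8 × 0.229)
  = 2.0610 / 2.8320 = 0.728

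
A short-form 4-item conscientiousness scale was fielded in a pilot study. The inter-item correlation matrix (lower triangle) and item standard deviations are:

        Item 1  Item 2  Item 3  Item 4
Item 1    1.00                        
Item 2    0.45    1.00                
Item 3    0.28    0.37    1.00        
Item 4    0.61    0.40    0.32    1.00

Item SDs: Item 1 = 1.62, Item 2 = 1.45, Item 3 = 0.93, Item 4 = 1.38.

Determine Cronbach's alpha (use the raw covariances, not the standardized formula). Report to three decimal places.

α = 0.731

Σσ²ᵢ = 1.62² + 1.45² + 0.93² + 1.38² = 7.4962
Covariances σ_ij = r_ij · s_i · s_j:
  σ(Item 1,Item 2) = 0.45 × 1.62 × 1.45 = 1.0571
  σ(Item 1,Item 3) = 0.28 × 1.62 × 0.93 = 0.4218
  σ(Item 1,Item 4) = 0.61 × 1.62 × 1.38 = 1.3637
  σ(Item 2,Item 3) = 0.37 × 1.45 × 0.93 = 0.4989
  σ(Item 2,Item 4) = 0.40 × 1.45 × 1.38 = 0.8004
  σ(Item 3,Item 4) = 0.32 × 0.93 × 1.38 = 0.4107
σ²_T = Σσ²ᵢ + 2·Σσ_ij = 7.4962 + 2 × 4.5526 = 16.6014
α = (4/3)·(1 − 7.4962/16.6014) = 0.731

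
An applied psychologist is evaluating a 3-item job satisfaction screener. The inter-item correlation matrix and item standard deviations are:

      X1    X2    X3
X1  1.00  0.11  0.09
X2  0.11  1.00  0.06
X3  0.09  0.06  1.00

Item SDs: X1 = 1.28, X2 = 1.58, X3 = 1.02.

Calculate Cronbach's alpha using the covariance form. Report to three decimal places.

Cronbach's alpha = 0.217

Σσ²ᵢ = 1.28² + 1.58² + 1.02² = 5.1752
Covariances σ_ij = r_ij · s_i · s_j:
  σ(X1,X2) = 0.11 × 1.28 × 1.58 = 0.2225
  σ(X1,X3) = 0.09 × 1.28 × 1.02 = 0.1175
  σ(X2,X3) = 0.06 × 1.58 × 1.02 = 0.0967
σ²_T = Σσ²ᵢ + 2·Σσ_ij = 5.1752 + 2 × 0.4367 = 6.0486
α = (3/2)·(1 − 5.1752/6.0486) = 0.217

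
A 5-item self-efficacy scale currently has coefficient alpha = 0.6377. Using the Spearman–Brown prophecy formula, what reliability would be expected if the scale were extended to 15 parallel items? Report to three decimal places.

Length factor m = 15/5 = 3.0000
α' = m·α / (1 + (m−1)·α)
   = 15/5 × 0.6377 / (1 + (15/5 − 1) × 0.6377)
   = 1.9131 / 2.2754 = 0.841

predicted reliability = 0.841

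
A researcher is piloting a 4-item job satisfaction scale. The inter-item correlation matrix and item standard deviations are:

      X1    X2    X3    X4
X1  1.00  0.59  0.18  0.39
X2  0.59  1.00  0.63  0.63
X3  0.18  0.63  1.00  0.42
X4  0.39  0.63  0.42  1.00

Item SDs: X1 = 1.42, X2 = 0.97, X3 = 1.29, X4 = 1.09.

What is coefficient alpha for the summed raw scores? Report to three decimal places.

Σσ²ᵢ = 1.42² + 0.97² + 1.29² + 1.09² = 5.8095
Covariances σ_ij = r_ij · s_i · s_j:
  σ(X1,X2) = 0.59 × 1.42 × 0.97 = 0.8127
  σ(X1,X3) = 0.18 × 1.42 × 1.29 = 0.3297
  σ(X1,X4) = 0.39 × 1.42 × 1.09 = 0.6036
  σ(X2,X3) = 0.63 × 0.97 × 1.29 = 0.7883
  σ(X2,X4) = 0.63 × 0.97 × 1.09 = 0.6661
  σ(X3,X4) = 0.42 × 1.29 × 1.09 = 0.5906
σ²_T = Σσ²ᵢ + 2·Σσ_ij = 5.8095 + 2 × 3.7910 = 13.3915
α = (4/3)·(1 − 5.8095/13.3915) = 0.755

coefficient alpha = 0.755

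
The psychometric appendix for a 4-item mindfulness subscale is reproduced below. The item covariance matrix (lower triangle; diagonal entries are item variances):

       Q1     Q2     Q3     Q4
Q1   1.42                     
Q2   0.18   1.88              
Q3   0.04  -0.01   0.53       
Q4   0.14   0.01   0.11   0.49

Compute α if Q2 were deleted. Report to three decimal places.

α = 0.288

Remaining items: Q1, Q3, Q4 (k = 3).
sum of item variances = 1.42 + 0.53 + 0.49 = 2.44
Var(T) = 2.44 + 2 × 0.29 = 3.02
α (item deleted) = (3/2)·(1 − 2.44/3.02) = 0.288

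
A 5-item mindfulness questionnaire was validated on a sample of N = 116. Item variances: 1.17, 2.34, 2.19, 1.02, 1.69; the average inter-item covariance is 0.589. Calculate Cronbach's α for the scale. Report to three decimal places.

Cronbach's α = 0.729

ΣVar(i) = 1.17 + 2.34 + 2.19 + 1.02 + 1.69 = 8.41
Sum of the 10 distinct covariances = 10 × 0.589 = 5.890
total variance = ΣVar(i) + 2·Σcov = 8.41 + 2 × 5.890 = 20.190
α = (5/4)·(1 − 8.41/20.190) = 0.729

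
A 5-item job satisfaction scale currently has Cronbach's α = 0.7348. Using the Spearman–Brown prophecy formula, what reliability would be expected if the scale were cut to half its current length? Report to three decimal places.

predicted reliability = 0.581

Length factor m = 1/2
α' = m·α / (1 − (1−m)·α)
   = 1/2 × 0.7348 / (1 − (1 − 1/2) × 0.7348)
   = 0.3674 / 0.6326 = 0.581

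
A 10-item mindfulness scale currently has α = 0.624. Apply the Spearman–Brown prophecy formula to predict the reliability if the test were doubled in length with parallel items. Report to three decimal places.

Length factor m = 2
α' = m·α / (1 + (m−1)·α)
   = 2 × 0.624 / (1 + (2 − 1) × 0.624)
   = 1.2480 / 1.6240 = 0.768

predicted reliability = 0.768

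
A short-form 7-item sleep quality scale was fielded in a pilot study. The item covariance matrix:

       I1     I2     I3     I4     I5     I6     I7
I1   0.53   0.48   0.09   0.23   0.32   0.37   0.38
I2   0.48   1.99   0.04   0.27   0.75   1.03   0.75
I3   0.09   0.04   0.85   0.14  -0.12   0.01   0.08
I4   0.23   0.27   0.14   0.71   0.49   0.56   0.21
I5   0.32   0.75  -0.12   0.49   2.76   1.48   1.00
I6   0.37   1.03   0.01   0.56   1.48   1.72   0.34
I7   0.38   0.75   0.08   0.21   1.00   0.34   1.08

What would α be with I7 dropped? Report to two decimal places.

α = 0.71

Remaining items: I1, I2, I3, I4, I5, I6 (k = 6).
Σσᵢ² = 0.53 + 1.99 + 0.85 + 0.71 + 2.76 + 1.72 = 8.56
total variance = 8.56 + 2 × 6.14 = 20.84
α (item deleted) = (6/5)·(1 − 8.56/20.84) = 0.71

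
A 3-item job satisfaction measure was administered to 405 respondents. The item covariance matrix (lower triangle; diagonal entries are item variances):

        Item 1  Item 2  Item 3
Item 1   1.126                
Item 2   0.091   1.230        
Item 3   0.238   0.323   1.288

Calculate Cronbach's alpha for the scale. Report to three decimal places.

Σσ²ᵢ = 1.126 + 1.230 + 1.288 = 3.644
Σ_{i<j} σ_ij = 0.652
σ²_total = 3.644 + 2 × 0.652 = 4.948
α = (k/(k−1))·(1 − Σσ²ᵢ/σ²_total) = (3/2)·(1 − 3.644/4.948) = 0.395

Cronbach's alpha = 0.395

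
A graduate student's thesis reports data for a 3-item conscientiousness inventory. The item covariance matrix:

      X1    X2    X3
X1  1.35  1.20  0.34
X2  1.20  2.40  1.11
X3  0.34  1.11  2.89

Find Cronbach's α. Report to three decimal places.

α = 0.666

sum of item variances = 1.35 + 2.40 + 2.89 = 6.64
Sum of the distinct covariances = 2.65
total variance = 6.64 + 2 × 2.65 = 11.94
α = (k/(k−1))·(1 − sum of item variances/total variance) = (3/2)·(1 − 6.64/11.94) = 0.666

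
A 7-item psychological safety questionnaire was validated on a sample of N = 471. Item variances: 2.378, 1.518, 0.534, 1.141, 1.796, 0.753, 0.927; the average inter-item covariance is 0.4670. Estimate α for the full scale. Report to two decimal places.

α = 0.80

Σσᵢ² = 2.378 + 1.518 + 0.534 + 1.141 + 1.796 + 0.753 + 0.927 = 9.047
Sum of the 21 distinct covariances = 21 × 0.4670 = 9.8070
σ²_total = Σσᵢ² + 2·Σcov = 9.047 + 2 × 9.8070 = 28.6610
α = (7/6)·(1 − 9.047/28.6610) = 0.80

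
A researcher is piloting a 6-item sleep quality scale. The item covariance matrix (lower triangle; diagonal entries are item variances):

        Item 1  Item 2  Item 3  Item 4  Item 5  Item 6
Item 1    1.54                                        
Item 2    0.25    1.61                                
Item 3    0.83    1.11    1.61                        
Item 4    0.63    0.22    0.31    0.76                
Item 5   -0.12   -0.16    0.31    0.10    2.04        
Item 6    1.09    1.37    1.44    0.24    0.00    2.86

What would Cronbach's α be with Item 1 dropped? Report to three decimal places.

Cronbach's α = 0.658

Remaining items: Item 2, Item 3, Item 4, Item 5, Item 6 (k = 5).
Σσᵢ² = 1.61 + 1.61 + 0.76 + 2.04 + 2.86 = 8.88
σ²_total = 8.88 + 2 × 4.94 = 18.76
α (item deleted) = (5/4)·(1 − 8.88/18.76) = 0.658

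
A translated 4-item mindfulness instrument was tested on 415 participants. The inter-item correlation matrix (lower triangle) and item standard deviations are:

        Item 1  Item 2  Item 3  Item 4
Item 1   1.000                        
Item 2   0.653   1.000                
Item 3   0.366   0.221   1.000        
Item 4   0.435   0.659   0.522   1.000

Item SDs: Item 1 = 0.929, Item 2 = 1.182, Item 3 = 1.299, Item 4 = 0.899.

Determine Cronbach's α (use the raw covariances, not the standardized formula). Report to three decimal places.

Σσ²ᵢ = 0.929² + 1.182² + 1.299² + 0.899² = 4.7558
Covariances σ_ij = r_ij · s_i · s_j:
  σ(Item 1,Item 2) = 0.653 × 0.929 × 1.182 = 0.7170
  σ(Item 1,Item 3) = 0.366 × 0.929 × 1.299 = 0.4417
  σ(Item 1,Item 4) = 0.435 × 0.929 × 0.899 = 0.3633
  σ(Item 2,Item 3) = 0.221 × 1.182 × 1.299 = 0.3393
  σ(Item 2,Item 4) = 0.659 × 1.182 × 0.899 = 0.7003
  σ(Item 3,Item 4) = 0.522 × 1.299 × 0.899 = 0.6096
σ²_T = Σσ²ᵢ + 2·Σσ_ij = 4.7558 + 2 × 3.1712 = 11.0982
α = (4/3)·(1 − 4.7558/11.0982) = 0.762

α = 0.762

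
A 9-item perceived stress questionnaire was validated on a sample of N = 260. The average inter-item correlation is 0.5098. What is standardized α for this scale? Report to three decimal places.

Standardized α = k·r̄ / (1 + (k−1)·r̄) = 9 × 0.5098 / (1 + 8 × 0.5098)
  = 4.5882 / 5.0784 = 0.903

α = 0.903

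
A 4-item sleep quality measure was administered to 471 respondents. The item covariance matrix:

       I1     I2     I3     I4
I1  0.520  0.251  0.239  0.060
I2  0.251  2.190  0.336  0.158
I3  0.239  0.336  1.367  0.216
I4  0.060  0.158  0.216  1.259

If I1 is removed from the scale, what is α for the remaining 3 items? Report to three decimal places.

α = 0.342

Remaining items: I2, I3, I4 (k = 3).
ΣVar(i) = 2.190 + 1.367 + 1.259 = 4.816
total variance = 4.816 + 2 × 0.710 = 6.236
α (item deleted) = (3/2)·(1 − 4.816/6.236) = 0.342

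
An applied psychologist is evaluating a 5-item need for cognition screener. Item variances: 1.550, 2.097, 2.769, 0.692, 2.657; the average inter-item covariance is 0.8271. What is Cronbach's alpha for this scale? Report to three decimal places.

α = 0.786

sum of item variances = 1.550 + 2.097 + 2.769 + 0.692 + 2.657 = 9.765
Sum of the 10 distinct covariances = 10 × 0.8271 = 8.2710
σ²_T = sum of item variances + 2·Σcov = 9.765 + 2 × 8.2710 = 26.3070
α = (5/4)·(1 − 9.765/26.3070) = 0.786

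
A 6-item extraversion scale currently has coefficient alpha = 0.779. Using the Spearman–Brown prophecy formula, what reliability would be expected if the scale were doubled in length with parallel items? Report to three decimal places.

predicted reliability = 0.876

Length factor m = 2
α' = m·α / (1 + (m−1)·α)
   = 2 × 0.779 / (1 + (2 − 1) × 0.779)
   = 1.5580 / 1.7790 = 0.876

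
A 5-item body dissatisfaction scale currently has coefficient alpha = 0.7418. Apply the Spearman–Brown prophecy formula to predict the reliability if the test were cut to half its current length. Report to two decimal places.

Length factor m = 1/2
α' = m·α / (1 − (1−m)·α)
   = 1/2 × 0.7418 / (1 − (1 − 1/2) × 0.7418)
   = 0.3709 / 0.6291 = 0.59

predicted reliability = 0.59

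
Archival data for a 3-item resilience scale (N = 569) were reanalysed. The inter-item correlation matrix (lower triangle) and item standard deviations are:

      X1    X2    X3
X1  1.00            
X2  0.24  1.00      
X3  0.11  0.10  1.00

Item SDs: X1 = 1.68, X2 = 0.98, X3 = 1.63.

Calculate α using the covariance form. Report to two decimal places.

Σσ²ᵢ = 1.68² + 0.98² + 1.63² = 6.4397
Covariances σ_ij = r_ij · s_i · s_j:
  σ(X1,X2) = 0.24 × 1.68 × 0.98 = 0.3951
  σ(X1,X3) = 0.11 × 1.68 × 1.63 = 0.3012
  σ(X2,X3) = 0.10 × 0.98 × 1.63 = 0.1597
σ²_T = Σσ²ᵢ + 2·Σσ_ij = 6.4397 + 2 × 0.8560 = 8.1517
α = (3/2)·(1 − 6.4397/8.1517) = 0.32

α = 0.32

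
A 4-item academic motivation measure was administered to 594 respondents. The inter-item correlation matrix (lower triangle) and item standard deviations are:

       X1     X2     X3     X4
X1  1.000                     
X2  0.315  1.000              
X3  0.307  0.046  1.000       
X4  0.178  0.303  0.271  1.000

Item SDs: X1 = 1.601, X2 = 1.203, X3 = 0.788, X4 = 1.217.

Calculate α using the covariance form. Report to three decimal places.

Σσ²ᵢ = 1.601² + 1.203² + 0.788² + 1.217² = 6.1124
Covariances σ_ij = r_ij · s_i · s_j:
  σ(X1,X2) = 0.315 × 1.601 × 1.203 = 0.6067
  σ(X1,X3) = 0.307 × 1.601 × 0.788 = 0.3873
  σ(X1,X4) = 0.178 × 1.601 × 1.217 = 0.3468
  σ(X2,X3) = 0.046 × 1.203 × 0.788 = 0.0436
  σ(X2,X4) = 0.303 × 1.203 × 1.217 = 0.4436
  σ(X3,X4) = 0.271 × 0.788 × 1.217 = 0.2599
σ²_T = Σσ²ᵢ + 2·Σσ_ij = 6.1124 + 2 × 2.0879 = 10.2882
α = (4/3)·(1 − 6.1124/10.2882) = 0.541

α = 0.541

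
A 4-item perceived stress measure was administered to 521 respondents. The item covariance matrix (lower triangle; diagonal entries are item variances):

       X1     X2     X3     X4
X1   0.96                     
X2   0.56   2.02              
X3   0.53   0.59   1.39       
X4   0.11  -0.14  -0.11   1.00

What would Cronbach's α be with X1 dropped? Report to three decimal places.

Cronbach's α = 0.200

Remaining items: X2, X3, X4 (k = 3).
Σσᵢ² = 2.02 + 1.39 + 1.00 = 4.41
σ²_T = 4.41 + 2 × 0.34 = 5.09
α (item deleted) = (3/2)·(1 − 4.41/5.09) = 0.200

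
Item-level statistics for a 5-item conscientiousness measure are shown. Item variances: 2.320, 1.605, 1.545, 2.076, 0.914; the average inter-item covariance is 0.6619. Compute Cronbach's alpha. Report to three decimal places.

Cronbach's alpha = 0.763

sum of item variances = 2.320 + 1.605 + 1.545 + 2.076 + 0.914 = 8.460
Sum of the 10 distinct covariances = 10 × 0.6619 = 6.6190
total variance = sum of item variances + 2·Σcov = 8.460 + 2 × 6.6190 = 21.6980
α = (5/4)·(1 − 8.460/21.6980) = 0.763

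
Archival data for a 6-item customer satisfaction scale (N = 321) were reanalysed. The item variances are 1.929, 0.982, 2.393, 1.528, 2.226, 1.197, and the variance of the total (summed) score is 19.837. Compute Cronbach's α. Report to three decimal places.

Σσᵢ² = 1.929 + 0.982 + 2.393 + 1.528 + 2.226 + 1.197 = 10.255
α = (k/(k−1))·(1 − Σσᵢ²/σ²_total) = (6/5)·(1 − 10.255/19.837) = 0.580

Cronbach's α = 0.580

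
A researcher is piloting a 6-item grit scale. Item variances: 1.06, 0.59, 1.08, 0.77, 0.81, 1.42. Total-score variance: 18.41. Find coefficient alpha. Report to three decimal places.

coefficient alpha = 0.827

Σσ²ᵢ = 1.06 + 0.59 + 1.08 + 0.77 + 0.81 + 1.42 = 5.73
α = (k/(k−1))·(1 − Σσ²ᵢ/Var(T)) = (6/5)·(1 − 5.73/18.41) = 0.827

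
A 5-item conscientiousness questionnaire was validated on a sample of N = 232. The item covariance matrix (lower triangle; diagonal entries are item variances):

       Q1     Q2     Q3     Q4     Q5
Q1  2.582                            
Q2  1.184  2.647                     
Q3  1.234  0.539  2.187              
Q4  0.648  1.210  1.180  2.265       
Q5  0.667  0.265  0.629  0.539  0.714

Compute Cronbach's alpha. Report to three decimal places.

Cronbach's alpha = 0.761

Σσᵢ² = 2.582 + 2.647 + 2.187 + 2.265 + 0.714 = 10.395
Σ_{i<j} σ_ij = 8.095
σ²_total = 10.395 + 2 × 8.095 = 26.585
α = (k/(k−1))·(1 − Σσᵢ²/σ²_total) = (5/4)·(1 − 10.395/26.585) = 0.761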